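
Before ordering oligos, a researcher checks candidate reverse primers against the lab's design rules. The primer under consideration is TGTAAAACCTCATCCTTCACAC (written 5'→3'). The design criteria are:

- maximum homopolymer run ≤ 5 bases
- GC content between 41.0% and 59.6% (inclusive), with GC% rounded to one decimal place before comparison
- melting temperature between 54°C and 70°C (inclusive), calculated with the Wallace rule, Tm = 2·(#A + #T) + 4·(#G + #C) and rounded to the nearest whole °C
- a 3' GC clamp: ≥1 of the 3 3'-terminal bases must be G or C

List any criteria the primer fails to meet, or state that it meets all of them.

Base counts: A=7, T=6, G=1, C=8 (length 22).
homopolymer run: longest run = 4 ✓
GC content: GC 9/22 = 40.9%, outside 41.0–59.6% ✗
Tm: Tm = 2·13 + 4·9 = 62°C ✓
GC clamp: 3' end CAC has 2 G/C ✓

Fails: GC content.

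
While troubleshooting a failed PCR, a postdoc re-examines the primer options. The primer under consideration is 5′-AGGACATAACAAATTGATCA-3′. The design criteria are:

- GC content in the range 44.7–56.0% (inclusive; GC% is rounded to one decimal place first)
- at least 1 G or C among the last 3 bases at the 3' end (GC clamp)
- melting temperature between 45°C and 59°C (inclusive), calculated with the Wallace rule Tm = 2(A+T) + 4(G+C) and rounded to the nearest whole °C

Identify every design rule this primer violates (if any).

Fails: GC content.

Base counts: A=10, T=4, G=3, C=3 (length 20).
GC content: GC 6/20 = 30.0%, outside 44.7–56.0% ✗
GC clamp: 3' end TCA has 1 G/C ✓
Tm: Tm = 2·14 + 4·6 = 52°C ✓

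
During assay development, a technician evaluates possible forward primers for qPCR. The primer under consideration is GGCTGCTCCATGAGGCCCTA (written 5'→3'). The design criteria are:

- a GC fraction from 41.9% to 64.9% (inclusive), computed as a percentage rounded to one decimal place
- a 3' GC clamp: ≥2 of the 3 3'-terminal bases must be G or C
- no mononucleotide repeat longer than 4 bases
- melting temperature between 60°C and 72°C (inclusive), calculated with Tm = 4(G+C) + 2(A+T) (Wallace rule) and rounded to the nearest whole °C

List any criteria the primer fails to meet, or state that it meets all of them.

Base counts: A=3, T=4, G=6, C=7 (length 20).
GC content: GC 13/20 = 65.0%, outside 41.9–64.9% ✗
GC clamp: 3' end CTA has 1 G/C, need ≥2 ✗
homopolymer run: longest run = 3 ✓
Tm: Tm = 2·7 + 4·13 = 66°C ✓

Fails: GC content, GC clamp.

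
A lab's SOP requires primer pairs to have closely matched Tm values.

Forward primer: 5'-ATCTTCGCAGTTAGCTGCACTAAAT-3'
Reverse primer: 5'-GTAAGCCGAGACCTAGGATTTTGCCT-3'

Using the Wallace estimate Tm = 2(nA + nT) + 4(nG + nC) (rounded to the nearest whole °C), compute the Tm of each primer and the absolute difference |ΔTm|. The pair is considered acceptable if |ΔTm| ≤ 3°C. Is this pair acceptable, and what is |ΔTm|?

|ΔTm| = 8°C; the pair is not acceptable.

Forward: A=7 T=8 G=4 C=6 → Tm = 2·15 + 4·10 = 70°C.
Reverse: A=6 T=7 G=7 C=6 → Tm = 2·13 + 4·13 = 78°C.
|ΔTm| = |70 − 78| = 8°C, > 3°C.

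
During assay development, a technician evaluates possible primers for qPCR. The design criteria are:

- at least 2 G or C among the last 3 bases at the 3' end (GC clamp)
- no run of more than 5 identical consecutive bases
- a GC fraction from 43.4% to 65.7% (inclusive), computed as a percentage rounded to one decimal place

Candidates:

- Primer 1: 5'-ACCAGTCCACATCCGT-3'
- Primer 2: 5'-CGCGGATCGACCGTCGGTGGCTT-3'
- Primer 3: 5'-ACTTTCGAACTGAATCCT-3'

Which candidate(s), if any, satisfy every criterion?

Primer 1 only.

Primer 1 (16 nt, A=4 T=3 G=2 C=7): 3' end CGT has 2 G/C ✓; longest run = 2 ✓; GC 9/16 = 56.3% ✓ — passes.
Primer 2 (23 nt, A=2 T=5 G=9 C=7): 3' end CTT has 1 G/C, need ≥2 ✗; longest run = 2 ✓; GC 16/23 = 69.6%, outside 43.4–65.7% ✗ — fails.
Primer 3 (18 nt, A=5 T=6 G=2 C=5): 3' end CCT has 2 G/C ✓; longest run = 3 ✓; GC 7/18 = 38.9%, outside 43.4–65.7% ✗ — fails.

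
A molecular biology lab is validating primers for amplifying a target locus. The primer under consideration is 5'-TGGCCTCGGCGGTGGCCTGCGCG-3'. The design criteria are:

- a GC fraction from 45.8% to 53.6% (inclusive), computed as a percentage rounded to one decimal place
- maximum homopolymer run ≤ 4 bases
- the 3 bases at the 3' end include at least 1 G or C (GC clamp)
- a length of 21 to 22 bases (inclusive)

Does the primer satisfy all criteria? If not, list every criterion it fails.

Base counts: A=0, T=4, G=11, C=8 (length 23).
GC content: GC 19/23 = 82.6%, outside 45.8–53.6% ✗
homopolymer run: longest run = 2 ✓
GC clamp: 3' end GCG has 3 G/C ✓
length: length 23, outside 21–22 ✗

Fails: GC content, length.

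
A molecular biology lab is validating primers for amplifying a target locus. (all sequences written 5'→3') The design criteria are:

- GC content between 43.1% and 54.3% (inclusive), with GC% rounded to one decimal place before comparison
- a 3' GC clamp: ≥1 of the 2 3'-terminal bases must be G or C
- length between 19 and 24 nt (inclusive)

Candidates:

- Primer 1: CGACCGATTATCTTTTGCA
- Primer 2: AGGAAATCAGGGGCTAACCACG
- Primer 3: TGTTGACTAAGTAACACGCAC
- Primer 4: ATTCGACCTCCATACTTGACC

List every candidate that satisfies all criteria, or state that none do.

Primer 4 only.

Primer 1 (19 nt, A=4 T=7 G=3 C=5): GC 8/19 = 42.1%, outside 43.1–54.3% ✗; 3' end CA has 1 G/C ✓; length 19 ✓ — fails.
Primer 2 (22 nt, A=8 T=2 G=7 C=5): GC 12/22 = 54.5%, outside 43.1–54.3% ✗; 3' end CG has 2 G/C ✓; length 22 ✓ — fails.
Primer 3 (21 nt, A=7 T=5 G=4 C=5): GC 9/21 = 42.9%, outside 43.1–54.3% ✗; 3' end AC has 1 G/C ✓; length 21 ✓ — fails.
Primer 4 (21 nt, A=5 T=6 G=2 C=8): GC 10/21 = 47.6% ✓; 3' end CC has 2 G/C ✓; length 21 ✓ — passes.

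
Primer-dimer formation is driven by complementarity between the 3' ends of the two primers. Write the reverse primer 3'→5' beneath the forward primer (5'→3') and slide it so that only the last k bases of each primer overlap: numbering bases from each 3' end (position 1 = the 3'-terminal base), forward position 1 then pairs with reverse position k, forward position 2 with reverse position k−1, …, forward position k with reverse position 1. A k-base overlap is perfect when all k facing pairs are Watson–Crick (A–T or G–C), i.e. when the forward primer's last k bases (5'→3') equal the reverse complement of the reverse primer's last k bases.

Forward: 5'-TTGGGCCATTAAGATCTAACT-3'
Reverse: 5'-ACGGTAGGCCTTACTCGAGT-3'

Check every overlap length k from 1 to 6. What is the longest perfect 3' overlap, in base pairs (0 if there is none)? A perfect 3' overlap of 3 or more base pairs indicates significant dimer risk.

Longest perfect overlap: 3 complementary base pairs; significant dimer risk (threshold 3).

Last 6 bases (5'→3') — forward …CTAACT, reverse …TCGAGT.
Reverse complement of the reverse primer's last 6 bases: ACTCGA; its first k bases are the reverse complement of the reverse primer's last k bases, so a perfect k-base overlap needs the forward primer's last k bases to equal them.
Comparing (forward last k vs required): k=1: T vs A ✗; k=2: CT vs AC ✗; k=3: ACT vs ACT ✓; k=4: AACT vs ACTC ✗; k=5: TAACT vs ACTCG ✗; k=6: CTAACT vs ACTCGA ✗.
Only k = 3 is perfect, so the longest perfect 3' overlap is 3.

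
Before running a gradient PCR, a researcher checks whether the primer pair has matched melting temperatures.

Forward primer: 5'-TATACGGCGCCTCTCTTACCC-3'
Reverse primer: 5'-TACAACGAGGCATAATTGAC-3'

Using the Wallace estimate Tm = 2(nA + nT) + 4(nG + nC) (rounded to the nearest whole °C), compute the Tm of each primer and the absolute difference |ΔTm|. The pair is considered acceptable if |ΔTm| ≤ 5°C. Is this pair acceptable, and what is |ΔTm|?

|ΔTm| = 10°C; the pair is not acceptable.

Forward: A=3 T=6 G=3 C=9 → Tm = 2·9 + 4·12 = 66°C.
Reverse: A=8 T=4 G=4 C=4 → Tm = 2·12 + 4·8 = 56°C.
|ΔTm| = |66 − 56| = 10°C, > 5°C.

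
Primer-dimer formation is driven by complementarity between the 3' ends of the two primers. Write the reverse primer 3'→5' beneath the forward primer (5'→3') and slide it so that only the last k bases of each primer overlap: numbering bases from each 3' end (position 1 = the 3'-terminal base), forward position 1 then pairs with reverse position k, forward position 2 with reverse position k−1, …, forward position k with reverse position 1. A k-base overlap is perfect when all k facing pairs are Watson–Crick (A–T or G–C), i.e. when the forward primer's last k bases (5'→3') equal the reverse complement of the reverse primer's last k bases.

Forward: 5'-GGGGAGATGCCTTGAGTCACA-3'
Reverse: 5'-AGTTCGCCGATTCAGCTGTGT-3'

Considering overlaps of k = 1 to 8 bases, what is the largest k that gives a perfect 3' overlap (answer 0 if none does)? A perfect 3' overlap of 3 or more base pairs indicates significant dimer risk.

Last 8 bases (5'→3') — forward …GAGTCACA, reverse …AGCTGTGT.
Reverse complement of the reverse primer's last 8 bases: ACACAGCT; its first k bases are the reverse complement of the reverse primer's last k bases, so a perfect k-base overlap needs the forward primer's last k bases to equal them.
Comparing (forward last k vs required): k=1: A vs A ✓; k=2: CA vs AC ✗; k=3: ACA vs ACA ✓; k=4: CACA vs ACAC ✗; k=5: TCACA vs ACACA ✗; k=6: GTCACA vs ACACAG ✗; k=7: AGTCACA vs ACACAGC ✗; k=8: GAGTCACA vs ACACAGCT ✗.
Perfect overlaps at k = 1, 3; the largest is 3.

Longest perfect overlap: 3 complementary base pairs; significant dimer risk (threshold 3).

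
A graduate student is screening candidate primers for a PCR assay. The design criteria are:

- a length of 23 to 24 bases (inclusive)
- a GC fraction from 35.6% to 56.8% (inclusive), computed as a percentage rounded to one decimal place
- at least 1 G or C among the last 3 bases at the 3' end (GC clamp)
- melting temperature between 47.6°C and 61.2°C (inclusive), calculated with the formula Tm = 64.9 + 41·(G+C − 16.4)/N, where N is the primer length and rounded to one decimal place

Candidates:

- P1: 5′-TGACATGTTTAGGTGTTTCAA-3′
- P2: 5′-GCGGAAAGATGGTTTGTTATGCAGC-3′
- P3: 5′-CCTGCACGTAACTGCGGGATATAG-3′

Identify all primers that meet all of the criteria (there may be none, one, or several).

P1 (21 nt, A=5 T=9 G=5 C=2): length 21, outside 23–24 ✗; GC 7/21 = 33.3%, outside 35.6–56.8% ✗; 3' end CAA has 1 G/C ✓; Tm = 64.9 + 41·(7 − 16.4)/21 = 46.5°C, outside 47.6–61.2°C ✗ — fails.
P2 (25 nt, A=6 T=7 G=9 C=3): length 25, outside 23–24 ✗; GC 12/25 = 48.0% ✓; 3' end AGC has 2 G/C ✓; Tm = 64.9 + 41·(12 − 16.4)/25 = 57.7°C ✓ — fails.
P3 (24 nt, A=6 T=5 G=7 C=6): length 24 ✓; GC 13/24 = 54.2% ✓; 3' end TAG has 1 G/C ✓; Tm = 64.9 + 41·(13 − 16.4)/24 = 59.1°C ✓ — passes.

P3 only.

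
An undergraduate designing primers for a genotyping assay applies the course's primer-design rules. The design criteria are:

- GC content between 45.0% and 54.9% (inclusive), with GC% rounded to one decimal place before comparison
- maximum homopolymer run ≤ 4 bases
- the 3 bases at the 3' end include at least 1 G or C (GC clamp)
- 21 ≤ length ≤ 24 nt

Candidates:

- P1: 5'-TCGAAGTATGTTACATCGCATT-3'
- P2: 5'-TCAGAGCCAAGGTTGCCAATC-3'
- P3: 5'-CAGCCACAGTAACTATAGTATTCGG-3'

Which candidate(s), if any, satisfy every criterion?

P2 only.

P1 (22 nt, A=6 T=8 G=4 C=4): GC 8/22 = 36.4%, outside 45.0–54.9% ✗; longest run = 2 ✓; 3' end ATT has 0 G/C, need ≥1 ✗; length 22 ✓ — fails.
P2 (21 nt, A=6 T=4 G=5 C=6): GC 11/21 = 52.4% ✓; longest run = 2 ✓; 3' end ATC has 1 G/C ✓; length 21 ✓ — passes.
P3 (25 nt, A=8 T=6 G=5 C=6): GC 11/25 = 44.0%, outside 45.0–54.9% ✗; longest run = 2 ✓; 3' end CGG has 3 G/C ✓; length 25, outside 21–24 ✗ — fails.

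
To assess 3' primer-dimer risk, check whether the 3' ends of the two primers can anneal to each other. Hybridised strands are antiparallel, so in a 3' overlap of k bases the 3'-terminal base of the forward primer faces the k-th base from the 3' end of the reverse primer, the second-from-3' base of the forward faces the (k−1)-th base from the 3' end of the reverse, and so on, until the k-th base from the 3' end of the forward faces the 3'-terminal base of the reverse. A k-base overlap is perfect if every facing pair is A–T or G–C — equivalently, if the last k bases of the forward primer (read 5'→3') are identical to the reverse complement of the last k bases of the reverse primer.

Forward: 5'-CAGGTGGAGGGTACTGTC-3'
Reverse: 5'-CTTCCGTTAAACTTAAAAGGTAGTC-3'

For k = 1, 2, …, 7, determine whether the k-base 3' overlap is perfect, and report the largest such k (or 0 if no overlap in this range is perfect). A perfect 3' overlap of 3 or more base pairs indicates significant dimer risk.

Longest perfect overlap: 0 complementary base pairs; below the dimer-risk threshold (threshold 3).

Last 7 bases (5'→3') — forward …TACTGTC, reverse …GGTAGTC.
Reverse complement of the reverse primer's last 7 bases: GACTACC; its first k bases are the reverse complement of the reverse primer's last k bases, so a perfect k-base overlap needs the forward primer's last k bases to equal them.
Comparing (forward last k vs required): k=1: C vs G ✗; k=2: TC vs GA ✗; k=3: GTC vs GAC ✗; k=4: TGTC vs GACT ✗; k=5: CTGTC vs GACTA ✗; k=6: ACTGTC vs GACTAC ✗; k=7: TACTGTC vs GACTACC ✗.
No overlap length from 1 to 7 is perfect, so the longest perfect 3' overlap is 0.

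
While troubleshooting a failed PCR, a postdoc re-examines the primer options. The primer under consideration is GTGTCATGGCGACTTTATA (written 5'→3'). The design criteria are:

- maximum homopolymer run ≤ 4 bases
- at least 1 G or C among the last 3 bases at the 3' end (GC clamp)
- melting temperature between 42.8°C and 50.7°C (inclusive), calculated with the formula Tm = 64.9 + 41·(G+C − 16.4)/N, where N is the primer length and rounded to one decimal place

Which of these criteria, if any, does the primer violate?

Fails: GC clamp.

Base counts: A=4, T=7, G=5, C=3 (length 19).
homopolymer run: longest run = 3 ✓
GC clamp: 3' end ATA has 0 G/C, need ≥1 ✗
Tm: Tm = 64.9 + 41·(8 − 16.4)/19 = 46.8°C ✓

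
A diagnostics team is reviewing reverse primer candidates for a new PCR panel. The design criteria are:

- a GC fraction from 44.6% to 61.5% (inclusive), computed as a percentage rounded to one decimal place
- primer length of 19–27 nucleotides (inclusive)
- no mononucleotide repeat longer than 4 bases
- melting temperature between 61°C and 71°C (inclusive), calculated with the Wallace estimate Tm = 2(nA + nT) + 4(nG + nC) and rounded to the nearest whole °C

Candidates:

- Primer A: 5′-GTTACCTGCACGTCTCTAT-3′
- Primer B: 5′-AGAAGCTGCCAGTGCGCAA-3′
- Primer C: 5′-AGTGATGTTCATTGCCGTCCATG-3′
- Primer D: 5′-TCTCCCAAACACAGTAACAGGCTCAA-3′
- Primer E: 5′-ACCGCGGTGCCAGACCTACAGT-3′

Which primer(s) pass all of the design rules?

Primer A (19 nt, A=3 T=7 G=3 C=6): GC 9/19 = 47.4% ✓; length 19 ✓; longest run = 2 ✓; Tm = 2·10 + 4·9 = 56°C, outside 61–71°C ✗ — fails.
Primer B (19 nt, A=6 T=2 G=6 C=5): GC 11/19 = 57.9% ✓; length 19 ✓; longest run = 2 ✓; Tm = 2·8 + 4·11 = 60°C, outside 61–71°C ✗ — fails.
Primer C (23 nt, A=4 T=8 G=6 C=5): GC 11/23 = 47.8% ✓; length 23 ✓; longest run = 2 ✓; Tm = 2·12 + 4·11 = 68°C ✓ — passes.
Primer D (26 nt, A=10 T=4 G=3 C=9): GC 12/26 = 46.2% ✓; length 26 ✓; longest run = 3 ✓; Tm = 2·14 + 4·12 = 76°C, outside 61–71°C ✗ — fails.
Primer E (22 nt, A=5 T=3 G=6 C=8): GC 14/22 = 63.6%, outside 44.6–61.5% ✗; length 22 ✓; longest run = 2 ✓; Tm = 2·8 + 4·14 = 72°C, outside 61–71°C ✗ — fails.

Primer C only.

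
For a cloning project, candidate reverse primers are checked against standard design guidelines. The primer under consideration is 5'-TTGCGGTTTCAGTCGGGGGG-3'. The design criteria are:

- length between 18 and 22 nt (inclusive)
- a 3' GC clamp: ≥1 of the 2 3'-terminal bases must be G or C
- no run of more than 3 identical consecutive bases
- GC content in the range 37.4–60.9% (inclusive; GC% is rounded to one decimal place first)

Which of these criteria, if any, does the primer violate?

Base counts: A=1, T=6, G=10, C=3 (length 20).
length: length 20 ✓
GC clamp: 3' end GG has 2 G/C ✓
homopolymer run: longest run = 6, exceeds 3 ✗
GC content: GC 13/20 = 65.0%, outside 37.4–60.9% ✗

Fails: homopolymer run, GC content.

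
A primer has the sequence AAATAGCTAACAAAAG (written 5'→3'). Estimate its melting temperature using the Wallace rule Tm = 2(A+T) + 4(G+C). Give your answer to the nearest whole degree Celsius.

Base counts: A=10, T=2, G=2, C=2 (length 16).
Tm = 2·(10+2) + 4·(2+2) = 2·12 + 4·4 = 24 + 16 = 40°C.

40°C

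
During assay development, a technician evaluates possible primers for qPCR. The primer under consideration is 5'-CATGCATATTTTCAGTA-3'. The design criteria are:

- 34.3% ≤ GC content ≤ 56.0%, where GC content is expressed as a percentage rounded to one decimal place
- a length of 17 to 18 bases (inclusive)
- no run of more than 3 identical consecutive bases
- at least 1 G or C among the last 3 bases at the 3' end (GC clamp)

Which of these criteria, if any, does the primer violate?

Fails: GC content, homopolymer run.

Base counts: A=5, T=7, G=2, C=3 (length 17).
GC content: GC 5/17 = 29.4%, outside 34.3–56.0% ✗
length: length 17 ✓
homopolymer run: longest run = 4, exceeds 3 ✗
GC clamp: 3' end GTA has 1 G/C ✓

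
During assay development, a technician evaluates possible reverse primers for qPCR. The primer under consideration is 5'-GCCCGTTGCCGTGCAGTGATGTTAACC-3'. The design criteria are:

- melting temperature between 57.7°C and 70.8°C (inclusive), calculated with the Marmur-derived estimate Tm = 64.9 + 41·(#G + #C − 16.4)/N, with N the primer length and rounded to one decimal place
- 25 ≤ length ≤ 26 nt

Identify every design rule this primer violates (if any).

Fails: length.

Base counts: A=4, T=7, G=8, C=8 (length 27).
Tm: Tm = 64.9 + 41·(16 − 16.4)/27 = 64.3°C ✓
length: length 27, outside 25–26 ✗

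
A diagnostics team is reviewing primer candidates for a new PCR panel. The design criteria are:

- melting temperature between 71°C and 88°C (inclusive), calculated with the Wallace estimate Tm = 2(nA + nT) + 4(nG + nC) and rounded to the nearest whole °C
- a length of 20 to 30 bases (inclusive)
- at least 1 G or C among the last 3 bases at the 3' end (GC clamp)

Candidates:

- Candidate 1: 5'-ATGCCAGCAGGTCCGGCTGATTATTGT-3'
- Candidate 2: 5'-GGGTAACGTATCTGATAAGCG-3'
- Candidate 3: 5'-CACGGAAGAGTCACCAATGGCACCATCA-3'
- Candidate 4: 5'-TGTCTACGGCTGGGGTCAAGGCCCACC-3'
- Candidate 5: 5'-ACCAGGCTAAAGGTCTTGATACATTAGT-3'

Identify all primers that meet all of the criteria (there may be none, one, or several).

Candidate 1, Candidate 3 and Candidate 5.

Candidate 1 (27 nt, A=5 T=8 G=8 C=6): Tm = 2·13 + 4·14 = 82°C ✓; length 27 ✓; 3' end TGT has 1 G/C ✓ — passes.
Candidate 2 (21 nt, A=6 T=5 G=7 C=3): Tm = 2·11 + 4·10 = 62°C, outside 71–88°C ✗; length 21 ✓; 3' end GCG has 3 G/C ✓ — fails.
Candidate 3 (28 nt, A=10 T=3 G=6 C=9): Tm = 2·13 + 4·15 = 86°C ✓; length 28 ✓; 3' end TCA has 1 G/C ✓ — passes.
Candidate 4 (27 nt, A=4 T=5 G=9 C=9): Tm = 2·9 + 4·18 = 90°C, outside 71–88°C ✗; length 27 ✓; 3' end ACC has 2 G/C ✓ — fails.
Candidate 5 (28 nt, A=9 T=8 G=6 C=5): Tm = 2·17 + 4·11 = 78°C ✓; length 28 ✓; 3' end AGT has 1 G/C ✓ — passes.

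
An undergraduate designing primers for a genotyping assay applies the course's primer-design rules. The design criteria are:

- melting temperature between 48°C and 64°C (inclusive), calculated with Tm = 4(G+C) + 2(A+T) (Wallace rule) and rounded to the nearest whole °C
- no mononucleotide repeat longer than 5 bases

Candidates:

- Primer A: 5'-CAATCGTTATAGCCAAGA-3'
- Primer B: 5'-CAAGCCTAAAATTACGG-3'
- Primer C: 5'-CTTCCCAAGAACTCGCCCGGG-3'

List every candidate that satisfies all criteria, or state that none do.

Primer A (18 nt, A=7 T=4 G=3 C=4): Tm = 2·11 + 4·7 = 50°C ✓; longest run = 2 ✓ — passes.
Primer B (17 nt, A=7 T=3 G=3 C=4): Tm = 2·10 + 4·7 = 48°C ✓; longest run = 4 ✓ — passes.
Primer C (21 nt, A=4 T=3 G=5 C=9): Tm = 2·7 + 4·14 = 70°C, outside 48–64°C ✗; longest run = 3 ✓ — fails.

Primer A and Primer B.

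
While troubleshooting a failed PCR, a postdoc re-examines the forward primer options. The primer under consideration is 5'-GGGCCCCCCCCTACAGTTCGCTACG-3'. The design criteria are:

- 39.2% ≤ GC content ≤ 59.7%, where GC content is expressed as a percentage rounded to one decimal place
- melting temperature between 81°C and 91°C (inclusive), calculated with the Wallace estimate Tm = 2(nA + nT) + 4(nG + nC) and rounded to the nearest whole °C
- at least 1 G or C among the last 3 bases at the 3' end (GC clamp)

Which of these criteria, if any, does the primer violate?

Base counts: A=3, T=4, G=6, C=12 (length 25).
GC content: GC 18/25 = 72.0%, outside 39.2–59.7% ✗
Tm: Tm = 2·7 + 4·18 = 86°C ✓
GC clamp: 3' end ACG has 2 G/C ✓

Fails: GC content.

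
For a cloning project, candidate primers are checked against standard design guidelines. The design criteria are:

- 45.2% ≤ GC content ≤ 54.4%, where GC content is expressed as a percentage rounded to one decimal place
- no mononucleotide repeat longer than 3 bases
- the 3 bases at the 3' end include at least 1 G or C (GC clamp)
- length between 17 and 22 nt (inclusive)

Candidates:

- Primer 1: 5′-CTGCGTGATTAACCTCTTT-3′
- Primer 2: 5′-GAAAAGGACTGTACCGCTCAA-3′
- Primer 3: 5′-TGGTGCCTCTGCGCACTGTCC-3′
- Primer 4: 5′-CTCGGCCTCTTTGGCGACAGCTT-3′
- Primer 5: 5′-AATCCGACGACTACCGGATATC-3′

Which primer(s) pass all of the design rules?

Primer 1 (19 nt, A=3 T=8 G=3 C=5): GC 8/19 = 42.1%, outside 45.2–54.4% ✗; longest run = 3 ✓; 3' end TTT has 0 G/C, need ≥1 ✗; length 19 ✓ — fails.
Primer 2 (21 nt, A=8 T=3 G=5 C=5): GC 10/21 = 47.6% ✓; longest run = 4, exceeds 3 ✗; 3' end CAA has 1 G/C ✓; length 21 ✓ — fails.
Primer 3 (21 nt, A=1 T=6 G=6 C=8): GC 14/21 = 66.7%, outside 45.2–54.4% ✗; longest run = 2 ✓; 3' end TCC has 2 G/C ✓; length 21 ✓ — fails.
Primer 4 (23 nt, A=2 T=7 G=6 C=8): GC 14/23 = 60.9%, outside 45.2–54.4% ✗; longest run = 3 ✓; 3' end CTT has 1 G/C ✓; length 23, outside 17–22 ✗ — fails.
Primer 5 (22 nt, A=7 T=4 G=4 C=7): GC 11/22 = 50.0% ✓; longest run = 2 ✓; 3' end ATC has 1 G/C ✓; length 22 ✓ — passes.

Primer 5 only.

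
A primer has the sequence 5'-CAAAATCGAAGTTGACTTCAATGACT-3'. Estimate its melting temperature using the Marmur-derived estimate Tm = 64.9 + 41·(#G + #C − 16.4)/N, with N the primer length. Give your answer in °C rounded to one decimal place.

53.2°C

Base counts: A=10, T=7, G=4, C=5; G+C = 9, N = 26.
Tm = 64.9 + 41·(9 − 16.4)/26 = 64.9 + -303.40/26 = 53.2°C.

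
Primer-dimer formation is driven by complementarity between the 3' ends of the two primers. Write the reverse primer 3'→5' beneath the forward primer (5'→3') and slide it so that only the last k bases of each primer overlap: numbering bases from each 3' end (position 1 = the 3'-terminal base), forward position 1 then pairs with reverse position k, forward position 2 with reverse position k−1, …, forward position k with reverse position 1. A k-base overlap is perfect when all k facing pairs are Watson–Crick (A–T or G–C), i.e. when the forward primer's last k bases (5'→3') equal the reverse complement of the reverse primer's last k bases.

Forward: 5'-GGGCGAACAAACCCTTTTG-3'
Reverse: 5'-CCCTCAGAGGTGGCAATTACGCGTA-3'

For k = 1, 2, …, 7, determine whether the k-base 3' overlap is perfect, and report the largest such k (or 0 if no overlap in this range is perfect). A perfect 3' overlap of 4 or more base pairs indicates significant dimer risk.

Last 7 bases (5'→3') — forward …CCTTTTG, reverse …ACGCGTA.
Reverse complement of the reverse primer's last 7 bases: TACGCGT; its first k bases are the reverse complement of the reverse primer's last k bases, so a perfect k-base overlap needs the forward primer's last k bases to equal them.
Comparing (forward last k vs required): k=1: G vs T ✗; k=2: TG vs TA ✗; k=3: TTG vs TAC ✗; k=4: TTTG vs TACG ✗; k=5: TTTTG vs TACGC ✗; k=6: CTTTTG vs TACGCG ✗; k=7: CCTTTTG vs TACGCGT ✗.
No overlap length from 1 to 7 is perfect, so the longest perfect 3' overlap is 0.

Longest perfect overlap: 0 complementary base pairs; below the dimer-risk threshold (threshold 4).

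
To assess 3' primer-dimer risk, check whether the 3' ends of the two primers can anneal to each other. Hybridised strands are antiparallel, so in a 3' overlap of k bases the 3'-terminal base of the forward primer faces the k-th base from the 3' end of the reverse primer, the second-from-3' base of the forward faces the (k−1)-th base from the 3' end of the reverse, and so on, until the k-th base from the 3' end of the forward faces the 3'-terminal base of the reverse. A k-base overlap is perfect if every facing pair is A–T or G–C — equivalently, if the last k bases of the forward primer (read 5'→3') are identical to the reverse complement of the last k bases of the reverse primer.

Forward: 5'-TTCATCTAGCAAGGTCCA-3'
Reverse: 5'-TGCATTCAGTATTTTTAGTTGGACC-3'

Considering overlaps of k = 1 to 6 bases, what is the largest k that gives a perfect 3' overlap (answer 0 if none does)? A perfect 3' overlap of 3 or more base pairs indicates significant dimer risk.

Longest perfect overlap: 6 complementary base pairs; significant dimer risk (threshold 3).

Last 6 bases (5'→3') — forward …GGTCCA, reverse …TGGACC.
Reverse complement of the reverse primer's last 6 bases: GGTCCA; its first k bases are the reverse complement of the reverse primer's last k bases, so a perfect k-base overlap needs the forward primer's last k bases to equal them.
Comparing (forward last k vs required): k=1: A vs G ✗; k=2: CA vs GG ✗; k=3: CCA vs GGT ✗; k=4: TCCA vs GGTC ✗; k=5: GTCCA vs GGTCC ✗; k=6: GGTCCA vs GGTCCA ✓.
Only k = 6 is perfect, so the longest perfect 3' overlap is 6.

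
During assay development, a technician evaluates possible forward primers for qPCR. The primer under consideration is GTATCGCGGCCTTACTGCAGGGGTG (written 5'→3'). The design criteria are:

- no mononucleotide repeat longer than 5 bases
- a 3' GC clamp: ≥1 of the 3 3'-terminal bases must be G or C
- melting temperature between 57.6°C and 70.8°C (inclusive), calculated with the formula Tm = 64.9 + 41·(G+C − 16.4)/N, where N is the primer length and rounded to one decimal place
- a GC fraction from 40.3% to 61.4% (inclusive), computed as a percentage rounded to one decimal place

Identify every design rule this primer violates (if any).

Fails: GC content.

Base counts: A=3, T=6, G=10, C=6 (length 25).
homopolymer run: longest run = 4 ✓
GC clamp: 3' end GTG has 2 G/C ✓
Tm: Tm = 64.9 + 41·(16 − 16.4)/25 = 64.2°C ✓
GC content: GC 16/25 = 64.0%, outside 40.3–61.4% ✗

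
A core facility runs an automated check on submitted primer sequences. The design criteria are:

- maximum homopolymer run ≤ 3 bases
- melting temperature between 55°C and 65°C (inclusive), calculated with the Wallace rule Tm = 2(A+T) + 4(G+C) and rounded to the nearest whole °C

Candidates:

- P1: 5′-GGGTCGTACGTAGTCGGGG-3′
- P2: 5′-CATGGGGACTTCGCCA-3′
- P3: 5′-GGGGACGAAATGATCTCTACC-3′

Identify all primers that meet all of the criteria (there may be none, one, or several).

None of the candidates satisfy all criteria.

P1 (19 nt, A=2 T=4 G=10 C=3): longest run = 4, exceeds 3 ✗; Tm = 2·6 + 4·13 = 64°C ✓ — fails.
P2 (16 nt, A=3 T=3 G=5 C=5): longest run = 4, exceeds 3 ✗; Tm = 2·6 + 4·10 = 52°C, outside 55–65°C ✗ — fails.
P3 (21 nt, A=6 T=4 G=6 C=5): longest run = 4, exceeds 3 ✗; Tm = 2·10 + 4·11 = 64°C ✓ — fails.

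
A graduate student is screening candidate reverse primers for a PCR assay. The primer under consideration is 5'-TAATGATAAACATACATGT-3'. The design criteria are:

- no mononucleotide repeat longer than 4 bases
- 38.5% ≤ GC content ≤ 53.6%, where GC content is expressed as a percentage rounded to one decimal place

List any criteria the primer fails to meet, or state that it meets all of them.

Fails: GC content.

Base counts: A=9, T=6, G=2, C=2 (length 19).
homopolymer run: longest run = 3 ✓
GC content: GC 4/19 = 21.1%, outside 38.5–53.6% ✗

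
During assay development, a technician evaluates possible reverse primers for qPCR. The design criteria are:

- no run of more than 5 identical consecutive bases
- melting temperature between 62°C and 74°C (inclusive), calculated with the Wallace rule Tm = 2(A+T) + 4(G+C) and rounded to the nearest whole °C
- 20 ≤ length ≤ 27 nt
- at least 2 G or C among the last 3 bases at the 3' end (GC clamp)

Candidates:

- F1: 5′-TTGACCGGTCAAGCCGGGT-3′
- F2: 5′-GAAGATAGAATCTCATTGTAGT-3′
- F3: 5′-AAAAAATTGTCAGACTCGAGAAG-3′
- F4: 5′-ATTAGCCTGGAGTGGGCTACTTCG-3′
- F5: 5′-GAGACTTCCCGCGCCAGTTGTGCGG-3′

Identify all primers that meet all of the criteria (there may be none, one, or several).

F4 only.

F1 (19 nt, A=3 T=4 G=7 C=5): longest run = 3 ✓; Tm = 2·7 + 4·12 = 62°C ✓; length 19, outside 20–27 ✗; 3' end GGT has 2 G/C ✓ — fails.
F2 (22 nt, A=8 T=7 G=5 C=2): longest run = 2 ✓; Tm = 2·15 + 4·7 = 58°C, outside 62–74°C ✗; length 22 ✓; 3' end AGT has 1 G/C, need ≥2 ✗ — fails.
F3 (23 nt, A=11 T=4 G=5 C=3): longest run = 6, exceeds 5 ✗; Tm = 2·15 + 4·8 = 62°C ✓; length 23 ✓; 3' end AAG has 1 G/C, need ≥2 ✗ — fails.
F4 (24 nt, A=4 T=7 G=8 C=5): longest run = 3 ✓; Tm = 2·11 + 4·13 = 74°C ✓; length 24 ✓; 3' end TCG has 2 G/C ✓ — passes.
F5 (25 nt, A=3 T=5 G=9 C=8): longest run = 3 ✓; Tm = 2·8 + 4·17 = 84°C, outside 62–74°C ✗; length 25 ✓; 3' end CGG has 3 G/C ✓ — fails.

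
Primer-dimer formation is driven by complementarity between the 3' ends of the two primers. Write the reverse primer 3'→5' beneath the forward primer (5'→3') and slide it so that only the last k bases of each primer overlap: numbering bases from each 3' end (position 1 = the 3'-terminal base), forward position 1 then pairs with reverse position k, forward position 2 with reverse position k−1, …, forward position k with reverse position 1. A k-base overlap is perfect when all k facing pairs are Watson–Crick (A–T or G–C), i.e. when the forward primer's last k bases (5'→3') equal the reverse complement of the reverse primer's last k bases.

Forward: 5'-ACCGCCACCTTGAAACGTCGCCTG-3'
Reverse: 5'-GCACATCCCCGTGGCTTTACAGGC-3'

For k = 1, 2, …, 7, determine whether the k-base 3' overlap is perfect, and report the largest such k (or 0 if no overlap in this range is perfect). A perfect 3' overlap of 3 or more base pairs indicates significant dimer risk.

Longest perfect overlap: 5 complementary base pairs; significant dimer risk (threshold 3).

Last 7 bases (5'→3') — forward …TCGCCTG, reverse …TACAGGC.
Reverse complement of the reverse primer's last 7 bases: GCCTGTA; its first k bases are the reverse complement of the reverse primer's last k bases, so a perfect k-base overlap needs the forward primer's last k bases to equal them.
Comparing (forward last k vs required): k=1: G vs G ✓; k=2: TG vs GC ✗; k=3: CTG vs GCC ✗; k=4: CCTG vs GCCT ✗; k=5: GCCTG vs GCCTG ✓; k=6: CGCCTG vs GCCTGT ✗; k=7: TCGCCTG vs GCCTGTA ✗.
Perfect overlaps at k = 1, 5; the largest is 5.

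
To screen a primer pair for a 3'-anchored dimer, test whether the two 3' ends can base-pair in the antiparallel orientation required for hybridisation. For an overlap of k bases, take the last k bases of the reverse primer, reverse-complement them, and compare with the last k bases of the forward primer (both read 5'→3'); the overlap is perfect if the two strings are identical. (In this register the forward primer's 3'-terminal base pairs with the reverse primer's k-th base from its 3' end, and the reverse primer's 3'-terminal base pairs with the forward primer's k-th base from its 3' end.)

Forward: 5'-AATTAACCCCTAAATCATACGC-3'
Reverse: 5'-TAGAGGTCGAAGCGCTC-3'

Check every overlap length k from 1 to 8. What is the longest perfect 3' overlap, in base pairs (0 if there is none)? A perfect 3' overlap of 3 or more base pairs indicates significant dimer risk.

Last 8 bases (5'→3') — forward …TCATACGC, reverse …AAGCGCTC.
Reverse complement of the reverse primer's last 8 bases: GAGCGCTT; its first k bases are the reverse complement of the reverse primer's last k bases, so a perfect k-base overlap needs the forward primer's last k bases to equal them.
Comparing (forward last k vs required): k=1: C vs G ✗; k=2: GC vs GA ✗; k=3: CGC vs GAG ✗; k=4: ACGC vs GAGC ✗; k=5: TACGC vs GAGCG ✗; k=6: ATACGC vs GAGCGC ✗; k=7: CATACGC vs GAGCGCT ✗; k=8: TCATACGC vs GAGCGCTT ✗.
No overlap length from 1 to 8 is perfect, so the longest perfect 3' overlap is 0.

Longest perfect overlap: 0 complementary base pairs; below the dimer-risk threshold (threshold 3).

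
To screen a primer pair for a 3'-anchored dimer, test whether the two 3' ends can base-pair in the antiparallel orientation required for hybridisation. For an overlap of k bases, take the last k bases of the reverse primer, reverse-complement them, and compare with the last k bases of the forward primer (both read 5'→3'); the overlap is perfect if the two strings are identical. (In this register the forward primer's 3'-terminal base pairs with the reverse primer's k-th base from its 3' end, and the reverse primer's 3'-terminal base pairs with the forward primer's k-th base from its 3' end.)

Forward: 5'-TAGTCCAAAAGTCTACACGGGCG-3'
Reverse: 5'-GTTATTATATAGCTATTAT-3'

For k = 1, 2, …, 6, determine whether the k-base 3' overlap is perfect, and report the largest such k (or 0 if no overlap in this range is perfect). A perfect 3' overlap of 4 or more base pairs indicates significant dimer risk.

Last 6 bases (5'→3') — forward …CGGGCG, reverse …TATTAT.
Reverse complement of the reverse primer's last 6 bases: ATAATA; its first k bases are the reverse complement of the reverse primer's last k bases, so a perfect k-base overlap needs the forward primer's last k bases to equal them.
Comparing (forward last k vs required): k=1: G vs A ✗; k=2: CG vs AT ✗; k=3: GCG vs ATA ✗; k=4: GGCG vs ATAA ✗; k=5: GGGCG vs ATAAT ✗; k=6: CGGGCG vs ATAATA ✗.
No overlap length from 1 to 6 is perfect, so the longest perfect 3' overlap is 0.

Longest perfect overlap: 0 complementary base pairs; below the dimer-risk threshold (threshold 4).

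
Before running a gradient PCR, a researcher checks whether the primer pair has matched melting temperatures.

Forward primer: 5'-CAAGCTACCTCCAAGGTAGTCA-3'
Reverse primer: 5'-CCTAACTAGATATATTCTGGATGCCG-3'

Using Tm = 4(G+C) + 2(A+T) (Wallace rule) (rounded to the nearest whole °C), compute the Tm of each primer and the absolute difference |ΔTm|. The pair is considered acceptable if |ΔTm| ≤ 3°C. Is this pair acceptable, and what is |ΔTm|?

|ΔTm| = 8°C; the pair is not acceptable.

Forward: A=7 T=4 G=4 C=7 → Tm = 2·11 + 4·11 = 66°C.
Reverse: A=7 T=8 G=5 C=6 → Tm = 2·15 + 4·11 = 74°C.
|ΔTm| = |66 − 74| = 8°C, > 3°C.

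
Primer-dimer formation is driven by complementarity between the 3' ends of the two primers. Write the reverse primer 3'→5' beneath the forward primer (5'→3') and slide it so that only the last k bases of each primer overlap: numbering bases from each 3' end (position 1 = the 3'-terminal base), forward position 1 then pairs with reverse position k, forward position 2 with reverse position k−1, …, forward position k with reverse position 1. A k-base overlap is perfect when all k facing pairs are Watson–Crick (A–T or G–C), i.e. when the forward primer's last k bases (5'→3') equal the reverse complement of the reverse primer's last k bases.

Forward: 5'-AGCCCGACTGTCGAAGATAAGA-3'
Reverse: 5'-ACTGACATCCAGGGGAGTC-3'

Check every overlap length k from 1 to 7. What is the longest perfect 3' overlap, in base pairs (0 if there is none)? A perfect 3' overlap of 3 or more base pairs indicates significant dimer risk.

Longest perfect overlap: 2 complementary base pairs; below the dimer-risk threshold (threshold 3).

Last 7 bases (5'→3') — forward …GATAAGA, reverse …GGGAGTC.
Reverse complement of the reverse primer's last 7 bases: GACTCCC; its first k bases are the reverse complement of the reverse primer's last k bases, so a perfect k-base overlap needs the forward primer's last k bases to equal them.
Comparing (forward last k vs required): k=1: A vs G ✗; k=2: GA vs GA ✓; k=3: AGA vs GAC ✗; k=4: AAGA vs GACT ✗; k=5: TAAGA vs GACTC ✗; k=6: ATAAGA vs GACTCC ✗; k=7: GATAAGA vs GACTCCC ✗.
Only k = 2 is perfect, so the longest perfect 3' overlap is 2.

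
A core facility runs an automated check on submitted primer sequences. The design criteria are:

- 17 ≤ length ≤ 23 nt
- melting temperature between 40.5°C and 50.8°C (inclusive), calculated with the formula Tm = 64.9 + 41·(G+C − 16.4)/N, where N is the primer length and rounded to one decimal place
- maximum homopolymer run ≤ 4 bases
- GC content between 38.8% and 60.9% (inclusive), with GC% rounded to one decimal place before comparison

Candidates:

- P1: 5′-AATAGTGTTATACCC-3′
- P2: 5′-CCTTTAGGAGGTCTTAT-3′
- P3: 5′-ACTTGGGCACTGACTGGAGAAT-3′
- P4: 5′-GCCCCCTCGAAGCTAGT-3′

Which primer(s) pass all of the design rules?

P1 (15 nt, A=5 T=5 G=2 C=3): length 15, outside 17–23 ✗; Tm = 64.9 + 41·(5 − 16.4)/15 = 33.7°C, outside 40.5–50.8°C ✗; longest run = 3 ✓; GC 5/15 = 33.3%, outside 38.8–60.9% ✗ — fails.
P2 (17 nt, A=3 T=7 G=4 C=3): length 17 ✓; Tm = 64.9 + 41·(7 − 16.4)/17 = 42.2°C ✓; longest run = 3 ✓; GC 7/17 = 41.2% ✓ — passes.
P3 (22 nt, A=6 T=5 G=7 C=4): length 22 ✓; Tm = 64.9 + 41·(11 − 16.4)/22 = 54.8°C, outside 40.5–50.8°C ✗; longest run = 3 ✓; GC 11/22 = 50.0% ✓ — fails.
P4 (17 nt, A=3 T=3 G=4 C=7): length 17 ✓; Tm = 64.9 + 41·(11 − 16.4)/17 = 51.9°C, outside 40.5–50.8°C ✗; longest run = 5, exceeds 4 ✗; GC 11/17 = 64.7%, outside 38.8–60.9% ✗ — fails.

P2 only.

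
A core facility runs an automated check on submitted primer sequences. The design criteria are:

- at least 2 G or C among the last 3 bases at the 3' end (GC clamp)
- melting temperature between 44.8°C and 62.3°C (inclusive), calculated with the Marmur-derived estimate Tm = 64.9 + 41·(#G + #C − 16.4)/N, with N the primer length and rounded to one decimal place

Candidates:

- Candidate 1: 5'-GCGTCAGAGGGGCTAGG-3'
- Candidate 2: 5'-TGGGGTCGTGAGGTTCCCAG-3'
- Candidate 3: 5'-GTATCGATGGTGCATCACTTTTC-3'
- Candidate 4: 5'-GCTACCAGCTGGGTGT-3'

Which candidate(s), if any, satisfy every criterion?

Candidate 1 (17 nt, A=3 T=2 G=9 C=3): 3' end AGG has 2 G/C ✓; Tm = 64.9 + 41·(12 − 16.4)/17 = 54.3°C ✓ — passes.
Candidate 2 (20 nt, A=2 T=5 G=9 C=4): 3' end CAG has 2 G/C ✓; Tm = 64.9 + 41·(13 − 16.4)/20 = 57.9°C ✓ — passes.
Candidate 3 (23 nt, A=4 T=9 G=5 C=5): 3' end TTC has 1 G/C, need ≥2 ✗; Tm = 64.9 + 41·(10 − 16.4)/23 = 53.5°C ✓ — fails.
Candidate 4 (16 nt, A=2 T=4 G=6 C=4): 3' end TGT has 1 G/C, need ≥2 ✗; Tm = 64.9 + 41·(10 − 16.4)/16 = 48.5°C ✓ — fails.

Candidate 1 and Candidate 2.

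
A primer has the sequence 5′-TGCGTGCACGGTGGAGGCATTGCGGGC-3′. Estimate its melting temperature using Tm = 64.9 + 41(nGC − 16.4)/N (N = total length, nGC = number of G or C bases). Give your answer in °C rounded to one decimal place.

Base counts: A=3, T=5, G=13, C=6; G+C = 19, N = 27.
Tm = 64.9 + 41·(19 − 16.4)/27 = 64.9 + 106.60/27 = 68.8°C.

68.8°C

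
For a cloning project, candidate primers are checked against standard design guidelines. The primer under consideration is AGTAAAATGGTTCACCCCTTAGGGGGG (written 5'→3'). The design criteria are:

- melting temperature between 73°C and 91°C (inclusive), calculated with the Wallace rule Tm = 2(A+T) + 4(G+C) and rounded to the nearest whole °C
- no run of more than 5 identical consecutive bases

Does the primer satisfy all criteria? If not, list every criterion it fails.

Base counts: A=7, T=6, G=9, C=5 (length 27).
Tm: Tm = 2·13 + 4·14 = 82°C ✓
homopolymer run: longest run = 6, exceeds 5 ✗

Fails: homopolymer run.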